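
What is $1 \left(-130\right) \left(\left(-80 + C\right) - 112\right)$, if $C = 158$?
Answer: $4420$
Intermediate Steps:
$1 \left(-130\right) \left(\left(-80 + C\right) - 112\right) = 1 \left(-130\right) \left(\left(-80 + 158\right) - 112\right) = - 130 \left(78 - 112\right) = \left(-130\right) \left(-34\right) = 4420$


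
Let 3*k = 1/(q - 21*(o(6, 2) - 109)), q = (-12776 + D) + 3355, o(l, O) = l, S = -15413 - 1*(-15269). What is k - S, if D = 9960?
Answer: 1167265/8106 ≈ 144.00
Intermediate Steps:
S = -144 (S = -15413 + 15269 = -144)
q = 539 (q = (-12776 + 9960) + 3355 = -2816 + 3355 = 539)
k = 1/8106 (k = 1/(3*(539 - 21*(6 - 109))) = 1/(3*(539 - 21*(-103))) = 1/(3*(539 + 2163)) = (1/3)/2702 = (1/3)*(1/2702) = 1/8106 ≈ 0.00012337)
k - S = 1/8106 - 1*(-144) = 1/8106 + 144 = 1167265/8106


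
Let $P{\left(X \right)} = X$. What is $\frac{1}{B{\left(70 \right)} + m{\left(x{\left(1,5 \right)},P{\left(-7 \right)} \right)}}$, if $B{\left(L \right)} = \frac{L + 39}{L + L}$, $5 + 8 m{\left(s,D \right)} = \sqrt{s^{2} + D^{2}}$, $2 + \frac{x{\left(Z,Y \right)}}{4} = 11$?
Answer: $- \frac{1505}{205722} + \frac{1225 \sqrt{1345}}{205722} \approx 0.21107$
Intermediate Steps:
$x{\left(Z,Y \right)} = 36$ ($x{\left(Z,Y \right)} = -8 + 4 \cdot 11 = -8 + 44 = 36$)
$m{\left(s,D \right)} = - \frac{5}{8} + \frac{\sqrt{D^{2} + s^{2}}}{8}$ ($m{\left(s,D \right)} = - \frac{5}{8} + \frac{\sqrt{s^{2} + D^{2}}}{8} = - \frac{5}{8} + \frac{\sqrt{D^{2} + s^{2}}}{8}$)
$B{\left(L \right)} = \frac{39 + L}{2 L}$
$\frac{1}{B{\left(70 \right)} + m{\left(x{\left(1,5 \right)},P{\left(-7 \right)} \right)}} = \frac{1}{\frac{39 + 70}{2 \cdot 70} - \left(\frac{5}{8} - \frac{\sqrt{\left(-7\right)^{2} + 36^{2}}}{8}\right)} = \frac{1}{\frac{1}{2} \cdot \frac{1}{70} \cdot 109 - \left(\frac{5}{8} - \frac{\sqrt{49 + 1296}}{8}\right)} = \frac{1}{\frac{109}{140} - \left(\frac{5}{8} - \frac{\sqrt{1345}}{8}\right)} = \frac{1}{\frac{43}{280} + \frac{\sqrt{1345}}{8}}$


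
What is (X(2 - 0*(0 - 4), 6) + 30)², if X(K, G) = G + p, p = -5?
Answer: 961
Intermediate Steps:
X(K, G) = -5 + G (X(K, G) = G - 5 = -5 + G)
(X(2 - 0*(0 - 4), 6) + 30)² = ((-5 + 6) + 30)² = (1 + 30)² = 31² = 961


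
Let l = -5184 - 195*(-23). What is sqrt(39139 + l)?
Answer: 62*sqrt(10) ≈ 196.06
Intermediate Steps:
l = -699 (l = -5184 + 4485 = -699)
sqrt(39139 + l) = sqrt(39139 - 699) = sqrt(38440) = 62*sqrt(10)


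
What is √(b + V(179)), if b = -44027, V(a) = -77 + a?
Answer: 5*I*√1757 ≈ 209.58*I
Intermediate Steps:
√(b + V(179)) = √(-44027 + (-77 + 179)) = √(-44027 + 102) = √(-43925) = 5*I*√1757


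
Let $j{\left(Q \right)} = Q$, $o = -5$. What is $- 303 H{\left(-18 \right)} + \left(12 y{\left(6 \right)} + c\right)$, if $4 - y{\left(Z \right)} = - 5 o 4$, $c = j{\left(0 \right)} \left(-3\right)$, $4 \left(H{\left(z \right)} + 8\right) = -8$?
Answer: $1878$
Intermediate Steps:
$H{\left(z \right)} = -10$ ($H{\left(z \right)} = -8 + \frac{1}{4} \left(-8\right) = -8 - 2 = -10$)
$c = 0$ ($c = 0 \left(-3\right) = 0$)
$y{\left(Z \right)} = -96$ ($y{\left(Z \right)} = 4 - \left(-5\right) \left(-5\right) 4 = 4 - 25 \cdot 4 = 4 - 100 = -96$)
$- 303 H{\left(-18 \right)} + \left(12 y{\left(6 \right)} + c\right) = \left(-303\right) \left(-10\right) + \left(12 \left(-96\right) + 0\right) = 3030 + \left(-1152 + 0\right) = 3030 - 1152 = 1878$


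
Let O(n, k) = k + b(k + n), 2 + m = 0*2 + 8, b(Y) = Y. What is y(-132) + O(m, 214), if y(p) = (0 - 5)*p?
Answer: 1094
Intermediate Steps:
m = 6 (m = -2 + (0*2 + 8) = -2 + (0 + 8) = -2 + 8 = 6)
y(p) = -5*p
O(n, k) = n + 2*k (O(n, k) = k + (k + n) = n + 2*k)
y(-132) + O(m, 214) = -5*(-132) + (6 + 2*214) = 660 + (6 + 428) = 660 + 434 = 1094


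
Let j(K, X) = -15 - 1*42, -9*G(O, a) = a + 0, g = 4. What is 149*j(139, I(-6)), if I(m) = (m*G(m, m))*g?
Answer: -8493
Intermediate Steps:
G(O, a) = -a/9 (G(O, a) = -(a + 0)/9 = -a/9)
I(m) = -4*m²/9 (I(m) = (m*(-m/9))*4 = -m²/9*4 = -4*m²/9)
j(K, X) = -57 (j(K, X) = -15 - 42 = -57)
149*j(139, I(-6)) = 149*(-57) = -8493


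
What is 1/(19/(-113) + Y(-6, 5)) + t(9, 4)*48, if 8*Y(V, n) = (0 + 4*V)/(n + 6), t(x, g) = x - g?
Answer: 130277/548 ≈ 237.73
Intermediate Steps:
Y(V, n) = V/(2*(6 + n)) (Y(V, n) = ((0 + 4*V)/(n + 6))/8 = ((4*V)/(6 + n))/8 = (4*V/(6 + n))/8 = V/(2*(6 + n)))
1/(19/(-113) + Y(-6, 5)) + t(9, 4)*48 = 1/(19/(-113) + (1/2)*(-6)/(6 + 5)) + (9 - 1*4)*48 = 1/(19*(-1/113) + (1/2)*(-6)/11) + (9 - 4)*48 = 1/(-19/113 + (1/2)*(-6)*(1/11)) + 5*48 = 1/(-19/113 - 3/11) + 240 = 1/(-548/1243) + 240 = -1243/548 + 240 = 130277/548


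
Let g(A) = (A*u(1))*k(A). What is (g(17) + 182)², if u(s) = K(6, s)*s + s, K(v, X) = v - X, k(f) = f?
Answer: 3671056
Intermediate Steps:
u(s) = s + s*(6 - s) (u(s) = (6 - s)*s + s = s*(6 - s) + s = s + s*(6 - s))
g(A) = 6*A² (g(A) = (A*(1*(7 - 1*1)))*A = (A*(1*(7 - 1)))*A = (A*(1*6))*A = (A*6)*A = (6*A)*A = 6*A²)
(g(17) + 182)² = (6*17² + 182)² = (6*289 + 182)² = (1734 + 182)² = 1916² = 3671056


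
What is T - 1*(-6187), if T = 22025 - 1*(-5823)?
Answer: 34035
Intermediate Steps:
T = 27848 (T = 22025 + 5823 = 27848)
T - 1*(-6187) = 27848 - 1*(-6187) = 27848 + 6187 = 34035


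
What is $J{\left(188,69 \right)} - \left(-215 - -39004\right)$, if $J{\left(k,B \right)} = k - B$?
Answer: $-38670$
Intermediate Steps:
$J{\left(188,69 \right)} - \left(-215 - -39004\right) = \left(188 - 69\right) - \left(-215 - -39004\right) = \left(188 - 69\right) - \left(-215 + 39004\right) = 119 - 38789 = -38670$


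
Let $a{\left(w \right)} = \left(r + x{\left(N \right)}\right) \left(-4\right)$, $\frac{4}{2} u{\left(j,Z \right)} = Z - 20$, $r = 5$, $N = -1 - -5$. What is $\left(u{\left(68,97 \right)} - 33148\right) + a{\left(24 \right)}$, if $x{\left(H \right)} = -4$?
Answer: $- \frac{66227}{2} \approx -33114.0$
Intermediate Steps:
$N = 4$ ($N = -1 + 5 = 4$)
$u{\left(j,Z \right)} = -10 + \frac{Z}{2}$ ($u{\left(j,Z \right)} = \frac{Z - 20}{2} = \frac{-20 + Z}{2} = -10 + \frac{Z}{2}$)
$a{\left(w \right)} = -4$ ($a{\left(w \right)} = \left(5 - 4\right) \left(-4\right) = 1 \left(-4\right) = -4$)
$\left(u{\left(68,97 \right)} - 33148\right) + a{\left(24 \right)} = \left(\left(-10 + \frac{1}{2} \cdot 97\right) - 33148\right) - 4 = \left(\left(-10 + \frac{97}{2}\right) - 33148\right) - 4 = \left(\frac{77}{2} - 33148\right) - 4 = - \frac{66219}{2} - 4 = - \frac{66227}{2}$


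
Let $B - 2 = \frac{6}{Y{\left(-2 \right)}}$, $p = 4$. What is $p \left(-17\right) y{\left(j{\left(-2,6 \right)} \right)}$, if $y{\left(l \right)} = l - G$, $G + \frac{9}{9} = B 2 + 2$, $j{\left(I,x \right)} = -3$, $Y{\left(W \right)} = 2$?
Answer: $952$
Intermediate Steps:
$B = 5$ ($B = 2 + \frac{6}{2} = 2 + 6 \cdot \frac{1}{2} = 2 + 3 = 5$)
$G = 11$ ($G = -1 + \left(5 \cdot 2 + 2\right) = -1 + \left(10 + 2\right) = -1 + 12 = 11$)
$y{\left(l \right)} = -11 + l$ ($y{\left(l \right)} = l - 11 = -11 + l$)
$p \left(-17\right) y{\left(j{\left(-2,6 \right)} \right)} = 4 \left(-17\right) \left(-11 - 3\right) = \left(-68\right) \left(-14\right) = 952$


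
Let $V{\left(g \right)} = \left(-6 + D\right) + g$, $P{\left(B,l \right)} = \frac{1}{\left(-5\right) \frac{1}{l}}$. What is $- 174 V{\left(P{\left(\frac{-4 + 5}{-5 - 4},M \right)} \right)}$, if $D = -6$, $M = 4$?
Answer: $\frac{11136}{5} \approx 2227.2$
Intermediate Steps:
$P{\left(B,l \right)} = - \frac{l}{5}$
$V{\left(g \right)} = -12 + g$ ($V{\left(g \right)} = \left(-6 - 6\right) + g = -12 + g$)
$- 174 V{\left(P{\left(\frac{-4 + 5}{-5 - 4},M \right)} \right)} = - 174 \left(-12 - \frac{4}{5}\right) = \left(-174\right) \left(- \frac{64}{5}\right) = \frac{11136}{5}$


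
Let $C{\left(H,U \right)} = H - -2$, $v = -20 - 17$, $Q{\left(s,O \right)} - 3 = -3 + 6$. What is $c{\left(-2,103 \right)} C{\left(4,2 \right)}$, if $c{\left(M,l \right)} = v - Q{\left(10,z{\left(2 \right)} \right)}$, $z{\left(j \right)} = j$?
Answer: $-258$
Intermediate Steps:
$Q{\left(s,O \right)} = 6$ ($Q{\left(s,O \right)} = 3 + \left(-3 + 6\right) = 3 + 3 = 6$)
$v = -37$ ($v = -20 - 17 = -37$)
$c{\left(M,l \right)} = -43$ ($c{\left(M,l \right)} = -37 - 6 = -43$)
$C{\left(H,U \right)} = 2 + H$ ($C{\left(H,U \right)} = H + 2 = 2 + H$)
$c{\left(-2,103 \right)} C{\left(4,2 \right)} = - 43 \left(2 + 4\right) = \left(-43\right) 6 = -258$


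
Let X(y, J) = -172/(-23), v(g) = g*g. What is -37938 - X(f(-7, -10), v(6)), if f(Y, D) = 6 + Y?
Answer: -872746/23 ≈ -37946.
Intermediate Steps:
v(g) = g²
X(y, J) = 172/23 (X(y, J) = -172*(-1/23) = 172/23)
-37938 - X(f(-7, -10), v(6)) = -37938 - 1*172/23 = -37938 - 172/23 = -872746/23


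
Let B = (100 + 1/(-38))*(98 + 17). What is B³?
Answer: 83387586031454125/54872 ≈ 1.5197e+12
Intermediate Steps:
B = 436885/38 (B = (100 - 1/38)*115 = (3799/38)*115 = 436885/38 ≈ 11497.)
B³ = (436885/38)³ = 83387586031454125/54872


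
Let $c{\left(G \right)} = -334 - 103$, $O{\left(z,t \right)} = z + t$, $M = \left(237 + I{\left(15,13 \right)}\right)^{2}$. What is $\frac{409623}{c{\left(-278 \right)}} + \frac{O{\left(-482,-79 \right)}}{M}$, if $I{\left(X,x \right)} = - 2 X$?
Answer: $- \frac{254379436}{271377} \approx -937.37$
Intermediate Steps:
$M = 42849$ ($M = \left(237 - 30\right)^{2} = 207^{2} = 42849$)
$O{\left(z,t \right)} = t + z$
$c{\left(G \right)} = -437$ ($c{\left(G \right)} = -334 - 103 = -437$)
$\frac{409623}{c{\left(-278 \right)}} + \frac{O{\left(-482,-79 \right)}}{M} = \frac{409623}{-437} + \frac{-79 - 482}{42849} = 409623 \left(- \frac{1}{437}\right) - \frac{187}{14283} = - \frac{409623}{437} - \frac{187}{14283} = - \frac{254379436}{271377}$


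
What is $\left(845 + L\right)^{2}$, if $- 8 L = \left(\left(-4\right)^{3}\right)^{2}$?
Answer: $110889$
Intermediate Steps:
$L = -512$ ($L = - \frac{\left(\left(-4\right)^{3}\right)^{2}}{8} = - \frac{\left(-64\right)^{2}}{8} = \left(- \frac{1}{8}\right) 4096 = -512$)
$\left(845 + L\right)^{2} = \left(845 - 512\right)^{2} = 333^{2} = 110889$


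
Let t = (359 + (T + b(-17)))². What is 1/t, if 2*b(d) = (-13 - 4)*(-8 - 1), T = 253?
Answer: 4/1896129 ≈ 2.1096e-6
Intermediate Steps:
b(d) = 153/2 (b(d) = ((-13 - 4)*(-8 - 1))/2 = (-17*(-9))/2 = (½)*153 = 153/2)
t = 1896129/4 (t = (359 + (253 + 153/2))² = (359 + 659/2)² = (1377/2)² = 1896129/4 ≈ 4.7403e+5)
1/t = 1/(1896129/4) = 4/1896129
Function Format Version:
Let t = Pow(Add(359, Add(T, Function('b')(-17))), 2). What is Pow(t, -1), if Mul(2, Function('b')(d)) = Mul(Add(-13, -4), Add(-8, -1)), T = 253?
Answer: Rational(4, 1896129) ≈ 2.1096e-6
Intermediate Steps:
Function('b')(d) = Rational(153, 2) (Function('b')(d) = Mul(Rational(1, 2), Mul(Add(-13, -4), Add(-8, -1))) = Mul(Rational(1, 2), Mul(-17, -9)) = Mul(Rational(1, 2), 153) = Rational(153, 2))
t = Rational(1896129, 4) (t = Pow(Add(359, Add(253, Rational(153, 2))), 2) = Pow(Add(359, Rational(659, 2)), 2) = Pow(Rational(1377, 2), 2) = Rational(1896129, 4) ≈ 4.7403e+5)
Pow(t, -1) = Pow(Rational(1896129, 4), -1) = Rational(4, 1896129)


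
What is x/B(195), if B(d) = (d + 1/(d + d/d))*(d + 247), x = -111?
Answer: -294/228293 ≈ -0.0012878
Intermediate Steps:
B(d) = (247 + d)*(d + 1/(1 + d)) (B(d) = (d + 1/(d + 1))*(247 + d) = (d + 1/(1 + d))*(247 + d) = (247 + d)*(d + 1/(1 + d)))
x/B(195) = -111*(1 + 195)/(247 + 195³ + 248*195 + 248*195²) = -111*196/(247 + 7414875 + 48360 + 248*38025) = -111*196/(247 + 7414875 + 48360 + 9430200) = -111/((1/196)*16893682) = -111/8446841/98 = -111*98/8446841 = -294/228293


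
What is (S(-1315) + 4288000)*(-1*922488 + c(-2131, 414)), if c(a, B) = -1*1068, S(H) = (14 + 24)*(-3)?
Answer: -3960102842616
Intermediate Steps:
S(H) = -114 (S(H) = 38*(-3) = -114)
c(a, B) = -1068
(S(-1315) + 4288000)*(-1*922488 + c(-2131, 414)) = (-114 + 4288000)*(-1*922488 - 1068) = 4287886*(-922488 - 1068) = 4287886*(-923556) = -3960102842616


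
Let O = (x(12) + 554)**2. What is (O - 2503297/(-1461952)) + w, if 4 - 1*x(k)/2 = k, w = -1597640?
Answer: -1912517255295/1461952 ≈ -1.3082e+6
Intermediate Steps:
x(k) = 8 - 2*k
O = 289444 (O = ((8 - 2*12) + 554)**2 = ((8 - 24) + 554)**2 = (-16 + 554)**2 = 538**2 = 289444)
(O - 2503297/(-1461952)) + w = (289444 - 2503297/(-1461952)) - 1597640 = (289444 - 2503297*(-1/1461952)) - 1597640 = (289444 + 2503297/1461952) - 1597640 = 423155737985/1461952 - 1597640 = -1912517255295/1461952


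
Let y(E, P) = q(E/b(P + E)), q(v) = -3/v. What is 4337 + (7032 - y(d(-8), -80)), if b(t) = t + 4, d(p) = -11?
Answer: 125320/11 ≈ 11393.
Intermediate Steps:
b(t) = 4 + t
y(E, P) = -3*(4 + E + P)/E (y(E, P) = -3*(4 + (P + E))/E = -3*(4 + (E + P))/E = -3*(4 + E + P)/E)
4337 + (7032 - y(d(-8), -80)) = 4337 + (7032 - 3*(-4 - 1*(-11) - 1*(-80))/(-11)) = 4337 + (7032 - 3*(-1)*(-4 + 11 + 80)/11) = 4337 + (7032 - 3*(-1)*87/11) = 4337 + (7032 - 1*(-261/11)) = 4337 + (7032 + 261/11) = 4337 + 77613/11 = 125320/11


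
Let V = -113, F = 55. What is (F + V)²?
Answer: 3364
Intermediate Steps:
(F + V)² = (55 - 113)² = (-58)² = 3364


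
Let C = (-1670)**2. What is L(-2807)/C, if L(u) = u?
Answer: -2807/2788900 ≈ -0.0010065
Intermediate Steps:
C = 2788900
L(-2807)/C = -2807/2788900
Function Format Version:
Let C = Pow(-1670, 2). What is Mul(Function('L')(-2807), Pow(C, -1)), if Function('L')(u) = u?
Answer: Rational(-2807, 2788900) ≈ -0.0010065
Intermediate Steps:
C = 2788900
Mul(Function('L')(-2807), Pow(C, -1)) = Mul(-2807, Pow(2788900, -1)) = Mul(-2807, Rational(1, 2788900)) = Rational(-2807, 2788900)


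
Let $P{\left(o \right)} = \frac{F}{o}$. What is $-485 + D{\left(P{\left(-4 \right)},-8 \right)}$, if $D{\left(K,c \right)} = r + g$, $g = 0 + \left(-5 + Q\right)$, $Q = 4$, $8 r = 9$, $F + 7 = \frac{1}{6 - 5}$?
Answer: $- \frac{3879}{8} \approx -484.88$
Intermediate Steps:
$F = -6$ ($F = -7 + \frac{1}{6 - 5} = -7 + 1^{-1} = -7 + 1 = -6$)
$r = \frac{9}{8}$ ($r = \frac{1}{8} \cdot 9 = \frac{9}{8} \approx 1.125$)
$P{\left(o \right)} = - \frac{6}{o}$
$g = -1$ ($g = 0 + \left(-5 + 4\right) = 0 - 1 = -1$)
$D{\left(K,c \right)} = \frac{1}{8}$ ($D{\left(K,c \right)} = \frac{9}{8} - 1 = \frac{1}{8}$)
$-485 + D{\left(P{\left(-4 \right)},-8 \right)} = -485 + \frac{1}{8} = - \frac{3879}{8}$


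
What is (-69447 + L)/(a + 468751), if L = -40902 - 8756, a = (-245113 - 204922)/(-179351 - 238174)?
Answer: -1420837575/5591877466 ≈ -0.25409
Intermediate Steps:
a = 90007/83505 (a = -450035/(-417525) = -450035*(-1/417525) = 90007/83505 ≈ 1.0779)
L = -49658
(-69447 + L)/(a + 468751) = (-69447 - 49658)/(90007/83505 + 468751) = -119105/39143142262/83505 = -119105*83505/39143142262 = -1420837575/5591877466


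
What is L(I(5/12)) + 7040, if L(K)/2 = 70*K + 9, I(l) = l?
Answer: 21349/3 ≈ 7116.3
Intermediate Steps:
L(K) = 18 + 140*K (L(K) = 2*(70*K + 9) = 2*(9 + 70*K) = 18 + 140*K)
L(I(5/12)) + 7040 = (18 + 140*(5/12)) + 7040 = (18 + 175/3) + 7040 = 229/3 + 7040 = 21349/3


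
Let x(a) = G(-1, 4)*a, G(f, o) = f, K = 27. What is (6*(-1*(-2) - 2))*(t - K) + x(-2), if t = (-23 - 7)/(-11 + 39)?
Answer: 2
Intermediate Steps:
x(a) = -a
t = -15/14 (t = -30/28 = -30*1/28 = -15/14 ≈ -1.0714)
(6*(-1*(-2) - 2))*(t - K) + x(-2) = (6*(-1*(-2) - 2))*(-15/14 - 1*27) - 1*(-2) = (6*(2 - 2))*(-15/14 - 27) + 2 = (6*0)*(-393/14) + 2 = 0*(-393/14) + 2 = 0 + 2 = 2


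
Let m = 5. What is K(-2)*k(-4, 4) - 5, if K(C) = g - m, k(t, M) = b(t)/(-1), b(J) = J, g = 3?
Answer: -13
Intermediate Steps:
k(t, M) = -t (k(t, M) = t/(-1) = t*(-1) = -t)
K(C) = -2 (K(C) = 3 - 1*5 = 3 - 5 = -2)
K(-2)*k(-4, 4) - 5 = -(-2)*(-4) - 5 = -2*4 - 5 = -8 - 5 = -13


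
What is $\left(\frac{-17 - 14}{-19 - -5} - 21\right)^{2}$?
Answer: $\frac{69169}{196} \approx 352.9$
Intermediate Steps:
$\left(\frac{-17 - 14}{-19 - -5} - 21\right)^{2} = \left(- \frac{31}{-19 + 5} - 21\right)^{2} = \left(- \frac{31}{-14} - 21\right)^{2} = \left(\left(-31\right) \left(- \frac{1}{14}\right) - 21\right)^{2} = \left(\frac{31}{14} - 21\right)^{2} = \left(- \frac{263}{14}\right)^{2} = \frac{69169}{196}$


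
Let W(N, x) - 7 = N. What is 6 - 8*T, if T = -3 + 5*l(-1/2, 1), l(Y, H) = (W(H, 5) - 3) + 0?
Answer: -170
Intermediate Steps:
W(N, x) = 7 + N
l(Y, H) = 4 + H (l(Y, H) = ((7 + H) - 3) + 0 = (4 + H) + 0 = 4 + H)
T = 22 (T = -3 + 5*(4 + 1) = -3 + 5*5 = -3 + 25 = 22)
6 - 8*T = 6 - 8*22 = 6 - 176 = -170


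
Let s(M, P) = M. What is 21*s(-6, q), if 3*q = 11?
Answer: -126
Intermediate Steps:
q = 11/3 (q = (⅓)*11 = 11/3 ≈ 3.6667)
21*s(-6, q) = 21*(-6) = -126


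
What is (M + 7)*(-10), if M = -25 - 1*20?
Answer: 380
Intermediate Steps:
M = -45 (M = -25 - 20 = -45)
(M + 7)*(-10) = (-45 + 7)*(-10) = -38*(-10) = 380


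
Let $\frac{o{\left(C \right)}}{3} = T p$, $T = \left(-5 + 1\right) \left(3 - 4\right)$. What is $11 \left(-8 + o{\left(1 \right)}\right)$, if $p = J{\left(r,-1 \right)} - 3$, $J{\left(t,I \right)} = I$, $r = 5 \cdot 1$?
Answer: $-616$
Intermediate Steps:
$T = 4$ ($T = \left(-4\right) \left(-1\right) = 4$)
$r = 5$
$p = -4$ ($p = -1 - 3 = -4$)
$o{\left(C \right)} = -48$ ($o{\left(C \right)} = 3 \cdot 4 \left(-4\right) = 3 \left(-16\right) = -48$)
$11 \left(-8 + o{\left(1 \right)}\right) = 11 \left(-8 - 48\right) = 11 \left(-56\right) = -616$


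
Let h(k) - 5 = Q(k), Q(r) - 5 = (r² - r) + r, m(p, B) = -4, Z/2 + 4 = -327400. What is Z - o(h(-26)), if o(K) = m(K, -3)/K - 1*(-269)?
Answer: -224691409/343 ≈ -6.5508e+5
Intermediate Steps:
Z = -654808 (Z = -8 + 2*(-327400) = -8 - 654800 = -654808)
Q(r) = 5 + r² (Q(r) = 5 + ((r² - r) + r) = 5 + r²)
h(k) = 10 + k² (h(k) = 5 + (5 + k²) = 10 + k²)
o(K) = 269 - 4/K (o(K) = -4/K - 1*(-269) = -4/K + 269 = 269 - 4/K)
Z - o(h(-26)) = -654808 - (269 - 4/(10 + (-26)²)) = -654808 - (269 - 4/(10 + 676)) = -654808 - (269 - 4/686) = -654808 - (269 - 4*1/686) = -654808 - (269 - 2/343) = -654808 - 1*92265/343 = -654808 - 92265/343 = -224691409/343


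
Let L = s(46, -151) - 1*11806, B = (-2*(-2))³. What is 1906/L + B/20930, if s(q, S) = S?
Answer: -19563666/125130005 ≈ -0.15635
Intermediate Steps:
B = 64 (B = 4³ = 64)
L = -11957 (L = -151 - 1*11806 = -151 - 11806 = -11957)
1906/L + B/20930 = 1906/(-11957) + 64/20930 = 1906*(-1/11957) + 64*(1/20930) = -1906/11957 + 32/10465 = -19563666/125130005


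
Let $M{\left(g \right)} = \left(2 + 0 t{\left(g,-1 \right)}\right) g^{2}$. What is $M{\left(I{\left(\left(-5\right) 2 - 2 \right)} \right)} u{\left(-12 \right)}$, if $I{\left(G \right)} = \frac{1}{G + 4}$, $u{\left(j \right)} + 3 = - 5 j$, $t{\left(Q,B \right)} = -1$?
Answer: $\frac{57}{32} \approx 1.7813$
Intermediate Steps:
$u{\left(j \right)} = -3 - 5 j$
$I{\left(G \right)} = \frac{1}{4 + G}$
$M{\left(g \right)} = 2 g^{2}$ ($M{\left(g \right)} = \left(2 + 0 \left(-1\right)\right) g^{2} = \left(2 + 0\right) g^{2} = 2 g^{2}$)
$M{\left(I{\left(\left(-5\right) 2 - 2 \right)} \right)} u{\left(-12 \right)} = 2 \left(\frac{1}{4 - 12}\right)^{2} \left(-3 - -60\right) = 2 \left(\frac{1}{4 - 12}\right)^{2} \left(-3 + 60\right) = 2 \left(\frac{1}{4 - 12}\right)^{2} \cdot 57 = 2 \left(\frac{1}{-8}\right)^{2} \cdot 57 = 2 \left(- \frac{1}{8}\right)^{2} \cdot 57 = 2 \cdot \frac{1}{64} \cdot 57 = \frac{1}{32} \cdot 57 = \frac{57}{32}$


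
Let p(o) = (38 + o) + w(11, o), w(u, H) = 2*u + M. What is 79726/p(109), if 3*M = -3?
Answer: 39863/84 ≈ 474.56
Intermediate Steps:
M = -1 (M = (⅓)*(-3) = -1)
w(u, H) = -1 + 2*u (w(u, H) = 2*u - 1 = -1 + 2*u)
p(o) = 59 + o (p(o) = (38 + o) + (-1 + 2*11) = (38 + o) + (-1 + 22) = (38 + o) + 21 = 59 + o)
79726/p(109) = 79726/(59 + 109) = 79726/168 = 79726*(1/168) = 39863/84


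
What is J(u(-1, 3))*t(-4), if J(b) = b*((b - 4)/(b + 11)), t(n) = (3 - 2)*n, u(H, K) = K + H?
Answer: 16/13 ≈ 1.2308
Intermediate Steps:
u(H, K) = H + K
t(n) = n (t(n) = 1*n = n)
J(b) = b*(-4 + b)/(11 + b) (J(b) = b*((-4 + b)/(11 + b)) = b*(-4 + b)/(11 + b))
J(u(-1, 3))*t(-4) = ((-1 + 3)*(-4 + (-1 + 3))/(11 + (-1 + 3)))*(-4) = (2*(-4 + 2)/(11 + 2))*(-4) = (2*(-2)/13)*(-4) = (2*(1/13)*(-2))*(-4) = -4/13*(-4) = 16/13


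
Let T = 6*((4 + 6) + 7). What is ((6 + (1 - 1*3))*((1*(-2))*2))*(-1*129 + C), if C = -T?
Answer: 3696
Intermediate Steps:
T = 102 (T = 6*(10 + 7) = 6*17 = 102)
C = -102 (C = -1*102 = -102)
((6 + (1 - 1*3))*((1*(-2))*2))*(-1*129 + C) = ((6 + (1 - 1*3))*((1*(-2))*2))*(-1*129 - 102) = ((6 + (1 - 3))*(-2*2))*(-129 - 102) = ((6 - 2)*(-4))*(-231) = (4*(-4))*(-231) = -16*(-231) = 3696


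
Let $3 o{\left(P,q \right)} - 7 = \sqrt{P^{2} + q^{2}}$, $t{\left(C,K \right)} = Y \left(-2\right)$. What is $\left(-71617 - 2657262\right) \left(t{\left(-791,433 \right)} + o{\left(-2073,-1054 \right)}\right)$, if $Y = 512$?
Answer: $\frac{8364014135}{3} - \frac{2728879 \sqrt{5408245}}{3} \approx 6.7261 \cdot 10^{8}$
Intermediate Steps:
$t{\left(C,K \right)} = -1024$ ($t{\left(C,K \right)} = 512 \left(-2\right) = -1024$)
$o{\left(P,q \right)} = \frac{7}{3} + \frac{\sqrt{P^{2} + q^{2}}}{3}$
$\left(-71617 - 2657262\right) \left(t{\left(-791,433 \right)} + o{\left(-2073,-1054 \right)}\right) = \left(-71617 - 2657262\right) \left(-1024 + \left(\frac{7}{3} + \frac{\sqrt{\left(-2073\right)^{2} + \left(-1054\right)^{2}}}{3}\right)\right) = - 2728879 \left(-1024 + \left(\frac{7}{3} + \frac{\sqrt{4297329 + 1110916}}{3}\right)\right) = - 2728879 \left(-1024 + \left(\frac{7}{3} + \frac{\sqrt{5408245}}{3}\right)\right) = - 2728879 \left(- \frac{3065}{3} + \frac{\sqrt{5408245}}{3}\right) = \frac{8364014135}{3} - \frac{2728879 \sqrt{5408245}}{3}$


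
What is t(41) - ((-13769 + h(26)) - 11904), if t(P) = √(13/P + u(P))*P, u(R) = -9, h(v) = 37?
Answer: 25636 + 2*I*√3649 ≈ 25636.0 + 120.81*I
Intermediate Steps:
t(P) = P*√(-9 + 13/P) (t(P) = √(13/P - 9)*P = √(-9 + 13/P)*P = P*√(-9 + 13/P))
t(41) - ((-13769 + h(26)) - 11904) = 41*√(-9 + 13/41) - ((-13769 + 37) - 11904) = 41*√(-9 + 13*(1/41)) - (-13732 - 11904) = 41*√(-9 + 13/41) - 1*(-25636) = 41*√(-356/41) + 25636 = 41*(2*I*√3649/41) + 25636 = 2*I*√3649 + 25636 = 25636 + 2*I*√3649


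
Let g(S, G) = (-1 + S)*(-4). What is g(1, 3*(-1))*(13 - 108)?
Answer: 0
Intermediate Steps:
g(S, G) = 4 - 4*S
g(1, 3*(-1))*(13 - 108) = (4 - 4*1)*(13 - 108) = (4 - 4)*(-95) = 0*(-95) = 0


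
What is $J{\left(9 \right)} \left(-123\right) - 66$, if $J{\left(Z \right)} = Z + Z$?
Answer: $-2280$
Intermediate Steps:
$J{\left(Z \right)} = 2 Z$
$J{\left(9 \right)} \left(-123\right) - 66 = 2 \cdot 9 \left(-123\right) - 66 = 18 \left(-123\right) - 66 = -2214 - 66 = -2280$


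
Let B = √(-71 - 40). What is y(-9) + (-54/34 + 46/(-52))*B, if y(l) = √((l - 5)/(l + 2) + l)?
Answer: I*(√7 - 1093*√111/442) ≈ -23.407*I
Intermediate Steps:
B = I*√111 (B = √(-111) = I*√111 ≈ 10.536*I)
y(l) = √(l + (-5 + l)/(2 + l)) (y(l) = √((-5 + l)/(2 + l) + l) = √(l + (-5 + l)/(2 + l)))
y(-9) + (-54/34 + 46/(-52))*B = √((-5 - 9 - 9*(2 - 9))/(2 - 9)) + (-54/34 + 46/(-52))*(I*√111) = √((-5 - 9 - 9*(-7))/(-7)) + (-54*1/34 + 46*(-1/52))*(I*√111) = √(-(-5 - 9 + 63)/7) + (-27/17 - 23/26)*(I*√111) = √(-⅐*49) - 1093*I*√111/442 = √(-7) - 1093*I*√111/442 = I*√7 - 1093*I*√111/442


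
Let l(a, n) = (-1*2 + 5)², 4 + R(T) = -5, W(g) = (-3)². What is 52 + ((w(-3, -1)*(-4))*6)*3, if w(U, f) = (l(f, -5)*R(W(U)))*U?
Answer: -17444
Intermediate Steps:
W(g) = 9
R(T) = -9 (R(T) = -4 - 5 = -9)
l(a, n) = 9 (l(a, n) = (-2 + 5)² = 3² = 9)
w(U, f) = -81*U (w(U, f) = (9*(-9))*U = -81*U)
52 + ((w(-3, -1)*(-4))*6)*3 = 52 + ((-81*(-3)*(-4))*6)*3 = 52 + ((243*(-4))*6)*3 = 52 - 972*6*3 = 52 - 5832*3 = 52 - 17496 = -17444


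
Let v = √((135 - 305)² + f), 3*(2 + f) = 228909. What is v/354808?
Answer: 3*√11689/354808 ≈ 0.00091415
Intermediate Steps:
f = 76301 (f = -2 + (⅓)*228909 = -2 + 76303 = 76301)
v = 3*√11689 (v = √((135 - 305)² + 76301) = √((-170)² + 76301) = √(28900 + 76301) = √105201 = 3*√11689 ≈ 324.35)
v/354808 = (3*√11689)/354808 = (3*√11689)*(1/354808) = 3*√11689/354808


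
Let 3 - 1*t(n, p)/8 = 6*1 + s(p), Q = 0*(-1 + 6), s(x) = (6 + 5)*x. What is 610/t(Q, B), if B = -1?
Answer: 305/32 ≈ 9.5313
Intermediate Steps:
s(x) = 11*x
Q = 0 (Q = 0*5 = 0)
t(n, p) = -24 - 88*p (t(n, p) = 24 - 8*(6*1 + 11*p) = 24 - 8*(6 + 11*p) = 24 + (-48 - 88*p) = -24 - 88*p)
610/t(Q, B) = 610/(-24 - 88*(-1)) = 610/(-24 + 88) = 610/64 = 610*(1/64) = 305/32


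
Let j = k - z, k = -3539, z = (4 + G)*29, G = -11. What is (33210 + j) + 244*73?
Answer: 47686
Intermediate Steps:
z = -203 (z = (4 - 11)*29 = -7*29 = -203)
j = -3336 (j = -3539 - 1*(-203) = -3539 + 203 = -3336)
(33210 + j) + 244*73 = (33210 - 3336) + 244*73 = 29874 + 17812 = 47686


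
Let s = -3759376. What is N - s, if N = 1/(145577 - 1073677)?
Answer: 3489076865599/928100 ≈ 3.7594e+6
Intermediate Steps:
N = -1/928100 (N = 1/(-928100) = -1/928100 ≈ -1.0775e-6)
N - s = -1/928100 - 1*(-3759376) = -1/928100 + 3759376 = 3489076865599/928100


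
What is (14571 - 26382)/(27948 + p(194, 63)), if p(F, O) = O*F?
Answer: -3937/13390 ≈ -0.29403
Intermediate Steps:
p(F, O) = F*O
(14571 - 26382)/(27948 + p(194, 63)) = (14571 - 26382)/(27948 + 194*63) = -11811/(27948 + 12222) = -11811/40170 = -11811*1/40170 = -3937/13390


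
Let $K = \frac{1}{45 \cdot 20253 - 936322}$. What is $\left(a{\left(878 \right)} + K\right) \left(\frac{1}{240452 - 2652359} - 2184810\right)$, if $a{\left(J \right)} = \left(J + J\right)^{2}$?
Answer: $- \frac{135066052319330290324667}{20048574953} \approx -6.7369 \cdot 10^{12}$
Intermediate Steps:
$a{\left(J \right)} = 4 J^{2}$ ($a{\left(J \right)} = \left(2 J\right)^{2} = 4 J^{2}$)
$K = - \frac{1}{24937}$ ($K = \frac{1}{911385 - 936322} = \frac{1}{-24937} = - \frac{1}{24937} \approx -4.0101 \cdot 10^{-5}$)
$\left(a{\left(878 \right)} + K\right) \left(\frac{1}{240452 - 2652359} - 2184810\right) = \left(4 \cdot 878^{2} - \frac{1}{24937}\right) \left(\frac{1}{240452 - 2652359} - 2184810\right) = \left(4 \cdot 770884 - \frac{1}{24937}\right) \left(\frac{1}{-2411907} - 2184810\right) = \left(3083536 - \frac{1}{24937}\right) \left(- \frac{1}{2411907} - 2184810\right) = \frac{76894137231}{24937} \left(- \frac{5269558532671}{2411907}\right) = - \frac{135066052319330290324667}{20048574953}$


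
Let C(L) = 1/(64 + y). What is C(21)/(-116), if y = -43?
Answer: -1/2436 ≈ -0.00041051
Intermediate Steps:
C(L) = 1/21 (C(L) = 1/(64 - 43) = 1/21)
C(21)/(-116) = (1/21)/(-116) = (1/21)*(-1/116) = -1/2436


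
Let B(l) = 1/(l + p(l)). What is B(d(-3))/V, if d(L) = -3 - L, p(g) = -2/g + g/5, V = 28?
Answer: 0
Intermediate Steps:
p(g) = -2/g + g/5 (p(g) = -2/g + g*(1/5) = -2/g + g/5)
B(l) = 1/(-2/l + 6*l/5) (B(l) = 1/(l + (-2/l + l/5)) = 1/(-2/l + 6*l/5))
B(d(-3))/V = (5*(-3 - 1*(-3))/(2*(-5 + 3*(-3 - 1*(-3))**2)))/28 = (5*(-3 + 3)/(2*(-5 + 3*(-3 + 3)**2)))*(1/28) = ((5/2)*0/(-5 + 3*0**2))*(1/28) = ((5/2)*0/(-5 + 3*0))*(1/28) = ((5/2)*0/(-5 + 0))*(1/28) = ((5/2)*0/(-5))*(1/28) = ((5/2)*0*(-1/5))*(1/28) = 0*(1/28) = 0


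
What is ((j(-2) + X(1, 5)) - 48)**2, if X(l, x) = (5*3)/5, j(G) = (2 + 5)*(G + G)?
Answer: 5329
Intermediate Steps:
j(G) = 14*G (j(G) = 7*(2*G) = 14*G)
X(l, x) = 3 (X(l, x) = 15*(1/5) = 3)
((j(-2) + X(1, 5)) - 48)**2 = ((14*(-2) + 3) - 48)**2 = ((-28 + 3) - 48)**2 = (-25 - 48)**2 = (-73)**2 = 5329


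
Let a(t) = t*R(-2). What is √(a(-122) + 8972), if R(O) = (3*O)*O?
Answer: 2*√1877 ≈ 86.649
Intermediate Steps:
R(O) = 3*O²
a(t) = 12*t (a(t) = t*(3*(-2)²) = t*(3*4) = t*12 = 12*t)
√(a(-122) + 8972) = √(12*(-122) + 8972) = √(-1464 + 8972) = √7508 = 2*√1877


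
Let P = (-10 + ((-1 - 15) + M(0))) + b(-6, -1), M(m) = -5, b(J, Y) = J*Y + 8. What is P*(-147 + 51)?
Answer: 1632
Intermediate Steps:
b(J, Y) = 8 + J*Y
P = -17 (P = (-10 + ((-1 - 15) - 5)) + (8 - 6*(-1)) = (-10 + (-16 - 5)) + (8 + 6) = (-10 - 21) + 14 = -31 + 14 = -17)
P*(-147 + 51) = -17*(-147 + 51) = -17*(-96) = 1632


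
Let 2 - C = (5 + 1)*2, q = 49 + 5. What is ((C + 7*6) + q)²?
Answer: 7396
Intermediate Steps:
q = 54
C = -10 (C = 2 - (5 + 1)*2 = 2 - 6*2 = 2 - 1*12 = 2 - 12 = -10)
((C + 7*6) + q)² = ((-10 + 7*6) + 54)² = ((-10 + 42) + 54)² = (32 + 54)² = 86² = 7396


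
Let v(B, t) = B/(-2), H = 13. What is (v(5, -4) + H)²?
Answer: 441/4 ≈ 110.25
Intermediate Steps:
v(B, t) = -B/2 (v(B, t) = B*(-½) = -B/2)
(v(5, -4) + H)² = (-½*5 + 13)² = (-5/2 + 13)² = (21/2)² = 441/4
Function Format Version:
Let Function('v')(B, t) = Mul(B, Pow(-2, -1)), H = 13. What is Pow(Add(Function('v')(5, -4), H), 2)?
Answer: Rational(441, 4) ≈ 110.25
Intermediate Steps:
Function('v')(B, t) = Mul(Rational(-1, 2), B) (Function('v')(B, t) = Mul(B, Rational(-1, 2)) = Mul(Rational(-1, 2), B))
Pow(Add(Function('v')(5, -4), H), 2) = Pow(Add(Mul(Rational(-1, 2), 5), 13), 2) = Pow(Add(Rational(-5, 2), 13), 2) = Pow(Rational(21, 2), 2) = Rational(441, 4)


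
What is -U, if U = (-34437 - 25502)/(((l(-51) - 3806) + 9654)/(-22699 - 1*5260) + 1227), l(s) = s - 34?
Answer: 1675834501/34299930 ≈ 48.858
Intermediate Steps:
l(s) = -34 + s
U = -1675834501/34299930 (U = (-34437 - 25502)/((((-34 - 51) - 3806) + 9654)/(-22699 - 1*5260) + 1227) = -59939/(((-85 - 3806) + 9654)/(-22699 - 5260) + 1227) = -59939/((-3891 + 9654)/(-27959) + 1227) = -59939/(5763*(-1/27959) + 1227) = -59939/(-5763/27959 + 1227) = -59939/34299930/27959 = -59939*27959/34299930 = -1675834501/34299930 ≈ -48.858)
-U = -1*(-1675834501/34299930) = 1675834501/34299930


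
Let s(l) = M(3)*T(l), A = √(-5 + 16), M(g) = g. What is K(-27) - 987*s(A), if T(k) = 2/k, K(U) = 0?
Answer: -5922*√11/11 ≈ -1785.6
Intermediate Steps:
A = √11 ≈ 3.3166
s(l) = 6/l (s(l) = 3*(2/l) = 6/l)
K(-27) - 987*s(A) = 0 - 5922/(√11) = 0 - 5922*√11/11 = -5922*√11/11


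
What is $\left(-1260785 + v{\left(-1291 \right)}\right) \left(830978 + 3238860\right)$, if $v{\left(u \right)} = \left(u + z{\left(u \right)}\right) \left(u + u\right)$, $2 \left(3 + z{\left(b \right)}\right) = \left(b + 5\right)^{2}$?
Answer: $-8680843632719294$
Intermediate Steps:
$z{\left(b \right)} = -3 + \frac{\left(5 + b\right)^{2}}{2}$ ($z{\left(b \right)} = -3 + \frac{\left(b + 5\right)^{2}}{2} = -3 + \frac{\left(5 + b\right)^{2}}{2}$)
$v{\left(u \right)} = 2 u \left(-3 + u + \frac{\left(5 + u\right)^{2}}{2}\right)$ ($v{\left(u \right)} = \left(u + \left(-3 + \frac{\left(5 + u\right)^{2}}{2}\right)\right) \left(u + u\right) = \left(-3 + u + \frac{\left(5 + u\right)^{2}}{2}\right) 2 u = 2 u \left(-3 + u + \frac{\left(5 + u\right)^{2}}{2}\right)$)
$\left(-1260785 + v{\left(-1291 \right)}\right) \left(830978 + 3238860\right) = \left(-1260785 - 1291 \left(19 + \left(-1291\right)^{2} + 12 \left(-1291\right)\right)\right) \left(830978 + 3238860\right) = \left(-1260785 - 1291 \left(19 + 1666681 - 15492\right)\right) 4069838 = \left(-1260785 - 2131709528\right) 4069838 = \left(-2132970313\right) 4069838 = -8680843632719294$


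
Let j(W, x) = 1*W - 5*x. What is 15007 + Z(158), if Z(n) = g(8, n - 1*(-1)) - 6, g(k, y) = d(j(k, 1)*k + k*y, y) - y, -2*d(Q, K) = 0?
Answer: 14842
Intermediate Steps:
j(W, x) = W - 5*x
d(Q, K) = 0 (d(Q, K) = -½*0 = 0)
g(k, y) = -y (g(k, y) = 0 - y = -y)
Z(n) = -7 - n (Z(n) = -(n - 1*(-1)) - 6 = -(n + 1) - 6 = -(1 + n) - 6 = (-1 - n) - 6 = -7 - n)
15007 + Z(158) = 15007 + (-7 - 1*158) = 15007 + (-7 - 158) = 15007 - 165 = 14842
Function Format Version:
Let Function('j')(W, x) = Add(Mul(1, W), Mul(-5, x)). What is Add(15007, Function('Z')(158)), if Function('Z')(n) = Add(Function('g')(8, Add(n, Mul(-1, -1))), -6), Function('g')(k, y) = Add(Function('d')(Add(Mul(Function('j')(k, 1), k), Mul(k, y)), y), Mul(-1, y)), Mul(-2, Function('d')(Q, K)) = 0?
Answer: 14842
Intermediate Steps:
Function('j')(W, x) = Add(W, Mul(-5, x))
Function('d')(Q, K) = 0 (Function('d')(Q, K) = Mul(Rational(-1, 2), 0) = 0)
Function('g')(k, y) = Mul(-1, y) (Function('g')(k, y) = Add(0, Mul(-1, y)) = Mul(-1, y))
Function('Z')(n) = Add(-7, Mul(-1, n)) (Function('Z')(n) = Add(Mul(-1, Add(n, Mul(-1, -1))), -6) = Add(Mul(-1, Add(n, 1)), -6) = Add(Mul(-1, Add(1, n)), -6) = Add(Add(-1, Mul(-1, n)), -6) = Add(-7, Mul(-1, n)))
Add(15007, Function('Z')(158)) = Add(15007, Add(-7, Mul(-1, 158))) = Add(15007, Add(-7, -158)) = Add(15007, -165) = 14842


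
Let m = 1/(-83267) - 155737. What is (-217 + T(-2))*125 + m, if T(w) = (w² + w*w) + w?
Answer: -15163919905/83267 ≈ -1.8211e+5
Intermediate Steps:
T(w) = w + 2*w² (T(w) = (w² + w²) + w = 2*w² + w = w + 2*w²)
m = -12967752780/83267 (m = -1/83267 - 155737 = -12967752780/83267 ≈ -1.5574e+5)
(-217 + T(-2))*125 + m = (-217 - 2*(1 + 2*(-2)))*125 - 12967752780/83267 = (-217 - 2*(1 - 4))*125 - 12967752780/83267 = (-217 - 2*(-3))*125 - 12967752780/83267 = (-217 + 6)*125 - 12967752780/83267 = -211*125 - 12967752780/83267 = -26375 - 12967752780/83267 = -15163919905/83267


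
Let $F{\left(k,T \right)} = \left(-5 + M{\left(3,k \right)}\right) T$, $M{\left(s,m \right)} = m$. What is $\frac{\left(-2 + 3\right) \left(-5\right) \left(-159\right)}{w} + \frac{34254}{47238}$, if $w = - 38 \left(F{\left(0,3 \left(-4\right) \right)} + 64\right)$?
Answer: $\frac{20641773}{37097576} \approx 0.55642$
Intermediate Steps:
$F{\left(k,T \right)} = T \left(-5 + k\right)$ ($F{\left(k,T \right)} = \left(-5 + k\right) T = T \left(-5 + k\right)$)
$w = -4712$ ($w = - 38 \left(3 \left(-4\right) \left(-5 + 0\right) + 64\right) = - 38 \left(\left(-12\right) \left(-5\right) + 64\right) = - 38 \left(60 + 64\right) = \left(-38\right) 124 = -4712$)
$\frac{\left(-2 + 3\right) \left(-5\right) \left(-159\right)}{w} + \frac{34254}{47238} = \frac{\left(-2 + 3\right) \left(-5\right) \left(-159\right)}{-4712} + \frac{34254}{47238} = 1 \left(-5\right) \left(-159\right) \left(- \frac{1}{4712}\right) + 34254 \cdot \frac{1}{47238} = \left(-5\right) \left(-159\right) \left(- \frac{1}{4712}\right) + \frac{5709}{7873} = 795 \left(- \frac{1}{4712}\right) + \frac{5709}{7873} = - \frac{795}{4712} + \frac{5709}{7873} = \frac{20641773}{37097576}$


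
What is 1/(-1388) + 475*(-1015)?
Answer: -669189501/1388 ≈ -4.8213e+5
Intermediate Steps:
1/(-1388) + 475*(-1015) = -1/1388 - 482125 = -669189501/1388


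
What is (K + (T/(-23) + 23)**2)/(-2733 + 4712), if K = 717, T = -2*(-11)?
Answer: 636342/1046891 ≈ 0.60784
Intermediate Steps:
T = 22
(K + (T/(-23) + 23)**2)/(-2733 + 4712) = (717 + (22/(-23) + 23)**2)/(-2733 + 4712) = (717 + (22*(-1/23) + 23)**2)/1979 = (717 + (-22/23 + 23)**2)*(1/1979) = (717 + (507/23)**2)*(1/1979) = (717 + 257049/529)*(1/1979) = (636342/529)*(1/1979) = 636342/1046891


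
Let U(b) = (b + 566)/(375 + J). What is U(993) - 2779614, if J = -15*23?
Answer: -83386861/30 ≈ -2.7796e+6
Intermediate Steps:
J = -345
U(b) = 283/15 + b/30 (U(b) = (b + 566)/(375 - 345) = (566 + b)/30 = (566 + b)*(1/30) = 283/15 + b/30)
U(993) - 2779614 = (283/15 + (1/30)*993) - 2779614 = (283/15 + 331/10) - 2779614 = 1559/30 - 2779614 = -83386861/30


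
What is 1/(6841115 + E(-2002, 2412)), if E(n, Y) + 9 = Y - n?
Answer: 1/6845520 ≈ 1.4608e-7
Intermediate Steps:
E(n, Y) = -9 + Y - n (E(n, Y) = -9 + (Y - n) = -9 + Y - n)
1/(6841115 + E(-2002, 2412)) = 1/(6841115 + (-9 + 2412 - 1*(-2002))) = 1/(6841115 + (-9 + 2412 + 2002)) = 1/(6841115 + 4405) = 1/6845520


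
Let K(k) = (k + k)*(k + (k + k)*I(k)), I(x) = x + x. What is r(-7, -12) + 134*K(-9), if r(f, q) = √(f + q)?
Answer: -759780 + I*√19 ≈ -7.5978e+5 + 4.3589*I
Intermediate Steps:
I(x) = 2*x
K(k) = 2*k*(k + 4*k²) (K(k) = (k + k)*(k + (k + k)*(2*k)) = (2*k)*(k + (2*k)*(2*k)) = (2*k)*(k + 4*k²) = 2*k*(k + 4*k²))
r(-7, -12) + 134*K(-9) = √(-7 - 12) + 134*((-9)²*(2 + 8*(-9))) = √(-19) + 134*(81*(2 - 72)) = I*√19 + 134*(81*(-70)) = I*√19 + 134*(-5670) = I*√19 - 759780 = -759780 + I*√19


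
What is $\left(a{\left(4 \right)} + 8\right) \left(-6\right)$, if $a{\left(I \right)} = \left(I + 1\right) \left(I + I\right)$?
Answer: $-288$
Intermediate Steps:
$a{\left(I \right)} = 2 I \left(1 + I\right)$ ($a{\left(I \right)} = \left(1 + I\right) 2 I = 2 I \left(1 + I\right)$)
$\left(a{\left(4 \right)} + 8\right) \left(-6\right) = \left(2 \cdot 4 \left(1 + 4\right) + 8\right) \left(-6\right) = \left(2 \cdot 4 \cdot 5 + 8\right) \left(-6\right) = \left(40 + 8\right) \left(-6\right) = 48 \left(-6\right) = -288$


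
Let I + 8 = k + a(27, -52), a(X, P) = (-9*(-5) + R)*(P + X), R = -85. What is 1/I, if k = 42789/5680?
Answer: 5680/5677349 ≈ 0.0010005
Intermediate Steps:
a(X, P) = -40*P - 40*X (a(X, P) = (-9*(-5) - 85)*(P + X) = (45 - 85)*(P + X) = -40*(P + X) = -40*P - 40*X)
k = 42789/5680 (k = 42789*(1/5680) = 42789/5680 ≈ 7.5333)
I = 5677349/5680 (I = -8 + (42789/5680 + (-40*(-52) - 40*27)) = -8 + (42789/5680 + (2080 - 1080)) = -8 + (42789/5680 + 1000) = -8 + 5722789/5680 = 5677349/5680 ≈ 999.53)
1/I = 1/(5677349/5680) = 5680/5677349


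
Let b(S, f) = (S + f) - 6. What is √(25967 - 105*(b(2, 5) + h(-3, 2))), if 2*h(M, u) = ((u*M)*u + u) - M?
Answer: √104918/2 ≈ 161.96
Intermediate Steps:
b(S, f) = -6 + S + f
h(M, u) = u/2 - M/2 + M*u²/2 (h(M, u) = (((u*M)*u + u) - M)/2 = (((M*u)*u + u) - M)/2 = ((M*u² + u) - M)/2 = ((u + M*u²) - M)/2 = (u - M + M*u²)/2 = u/2 - M/2 + M*u²/2)
√(25967 - 105*(b(2, 5) + h(-3, 2))) = √(25967 - 105*((-6 + 2 + 5) + ((½)*2 - ½*(-3) + (½)*(-3)*2²))) = √(25967 - 105*(1 + (1 + 3/2 + (½)*(-3)*4))) = √(25967 - 105*(1 + (1 + 3/2 - 6))) = √(25967 - 105*(1 - 7/2)) = √(25967 - 105*(-5/2)) = √(25967 + 525/2) = √(52459/2) = √104918/2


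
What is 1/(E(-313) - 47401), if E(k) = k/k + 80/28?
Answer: -7/331780 ≈ -2.1098e-5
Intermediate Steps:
E(k) = 27/7 (E(k) = 1 + 80*(1/28) = 1 + 20/7 = 27/7)
1/(E(-313) - 47401) = 1/(27/7 - 47401) = 1/(-331780/7) = -7/331780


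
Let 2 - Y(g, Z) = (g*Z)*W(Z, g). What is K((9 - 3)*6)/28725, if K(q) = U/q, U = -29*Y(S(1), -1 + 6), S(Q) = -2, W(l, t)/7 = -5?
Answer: 841/86175 ≈ 0.0097592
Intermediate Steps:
W(l, t) = -35 (W(l, t) = 7*(-5) = -35)
Y(g, Z) = 2 + 35*Z*g (Y(g, Z) = 2 - g*Z*(-35) = 2 - Z*g*(-35) = 2 - (-35)*Z*g = 2 + 35*Z*g)
U = 10092 (U = -29*(2 + 35*(-1 + 6)*(-2)) = -29*(2 + 35*5*(-2)) = -29*(2 - 350) = -29*(-348) = 10092)
K(q) = 10092/q
K((9 - 3)*6)/28725 = (10092/(((9 - 3)*6)))/28725 = (10092/((6*6)))*(1/28725) = (10092/36)*(1/28725) = (10092*(1/36))*(1/28725) = (841/3)*(1/28725) = 841/86175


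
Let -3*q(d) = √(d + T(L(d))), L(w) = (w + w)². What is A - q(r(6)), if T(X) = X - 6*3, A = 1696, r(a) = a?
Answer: 1696 + 2*√33/3 ≈ 1699.8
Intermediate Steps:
L(w) = 4*w² (L(w) = (2*w)² = 4*w²)
T(X) = -18 + X (T(X) = X - 1*18 = X - 18 = -18 + X)
q(d) = -√(-18 + d + 4*d²)/3 (q(d) = -√(d + (-18 + 4*d²))/3 = -√(-18 + d + 4*d²)/3)
A - q(r(6)) = 1696 - (-1)*√(-18 + 6 + 4*6²)/3 = 1696 - (-1)*√(-18 + 6 + 4*36)/3 = 1696 - (-1)*√(-18 + 6 + 144)/3 = 1696 - (-1)*√132/3 = 1696 - (-1)*2*√33/3 = 1696 - (-2)*√33/3 = 1696 + 2*√33/3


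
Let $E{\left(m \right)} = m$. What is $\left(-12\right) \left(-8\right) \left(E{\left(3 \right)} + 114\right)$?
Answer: $11232$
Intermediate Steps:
$\left(-12\right) \left(-8\right) \left(E{\left(3 \right)} + 114\right) = \left(-12\right) \left(-8\right) \left(3 + 114\right) = 96 \cdot 117 = 11232$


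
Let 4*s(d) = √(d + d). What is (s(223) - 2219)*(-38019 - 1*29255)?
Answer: 149281006 - 33637*√446/2 ≈ 1.4893e+8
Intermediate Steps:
s(d) = √2*√d/4 (s(d) = √(d + d)/4 = √(2*d)/4 = (√2*√d)/4 = √2*√d/4)
(s(223) - 2219)*(-38019 - 1*29255) = (√2*√223/4 - 2219)*(-38019 - 1*29255) = (√446/4 - 2219)*(-38019 - 29255) = (-2219 + √446/4)*(-67274) = 149281006 - 33637*√446/2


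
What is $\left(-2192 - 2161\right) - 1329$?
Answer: $-5682$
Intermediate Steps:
$\left(-2192 - 2161\right) - 1329 = -4353 - 1329 = -5682$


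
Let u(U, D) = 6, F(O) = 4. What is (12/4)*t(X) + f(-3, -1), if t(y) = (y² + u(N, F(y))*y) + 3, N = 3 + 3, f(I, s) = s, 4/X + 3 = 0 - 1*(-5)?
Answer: 56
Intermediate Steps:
X = 2 (X = 4/(-3 + (0 - 1*(-5))) = 4/(-3 + (0 + 5)) = 4/(-3 + 5) = 4/2 = 4*(½) = 2)
N = 6
t(y) = 3 + y² + 6*y (t(y) = (y² + 6*y) + 3 = 3 + y² + 6*y)
(12/4)*t(X) + f(-3, -1) = (12/4)*(3 + 2² + 6*2) - 1 = (12*(¼))*(3 + 4 + 12) - 1 = 3*19 - 1 = 57 - 1 = 56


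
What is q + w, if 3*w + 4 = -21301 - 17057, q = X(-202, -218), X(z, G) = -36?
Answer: -38470/3 ≈ -12823.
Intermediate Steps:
q = -36
w = -38362/3 (w = -4/3 + (-21301 - 17057)/3 = -4/3 + (⅓)*(-38358) = -4/3 - 12786 = -38362/3 ≈ -12787.)
q + w = -36 - 38362/3 = -38470/3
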